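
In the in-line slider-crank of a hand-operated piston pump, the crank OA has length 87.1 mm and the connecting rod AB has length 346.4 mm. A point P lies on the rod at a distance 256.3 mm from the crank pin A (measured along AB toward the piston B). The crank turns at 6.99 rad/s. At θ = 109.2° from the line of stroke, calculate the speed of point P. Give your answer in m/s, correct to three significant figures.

ω = 6.99 rad/s.  Crank-pin speed |V_A| = rω = 0.60883 m/s, perpendicular to OA.
Rod angle: sinφ = −(r/L) sinθ ⇒ φ = -13.737°; ω_rod = −rω cosθ/√(L²−r²sin²θ) = +0.59503 rad/s.
V_P = V_A + ω_rod × AP, with AP = 0.2563 m along the rod.
Components: V_Px = −rω sinθ − a·ω_rod·sinφ = -0.53875 m/s;  V_Py = rω cosθ + a·ω_rod·cosφ = -0.052079 m/s.
|V_P| = √(V_Px² + V_Py²) = 0.54126 m/s.

0.541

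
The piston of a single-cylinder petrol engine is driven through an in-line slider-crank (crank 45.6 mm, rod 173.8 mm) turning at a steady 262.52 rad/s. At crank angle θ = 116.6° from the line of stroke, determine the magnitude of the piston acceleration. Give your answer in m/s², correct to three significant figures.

1910

ω = 262.5 rad/s
x(θ) = r cosθ + √(L² − r² sin²θ); with ω constant, a = ω²·d²x/dθ².
d²x/dθ² = −r cosθ − r²(cos2θ)/√u − r⁴ sin²2θ/(4u^{3/2}),  u = L² − r² sin²θ = 0.028544 m².
Substituting r = 0.0456 m, L = 0.1738 m, θ = 116.6°: d²x/dθ² = +0.027647 m.
a = ω²·d²x/dθ² = (262.5)²·(+0.027647) = +1905.3 m/s²;  |a| = 1905.3 m/s².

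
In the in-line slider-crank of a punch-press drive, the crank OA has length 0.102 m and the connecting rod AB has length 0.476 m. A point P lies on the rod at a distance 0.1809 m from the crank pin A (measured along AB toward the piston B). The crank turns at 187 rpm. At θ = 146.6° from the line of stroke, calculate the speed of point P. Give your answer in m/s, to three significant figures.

ω = 19.58 rad/s.  Crank-pin speed |V_A| = rω = 1.9974 m/s, perpendicular to OA.
Rod angle: sinφ = −(r/L) sinθ ⇒ φ = -6.774°; ω_rod = −rω cosθ/√(L²−r²sin²θ) = +3.5279 rad/s.
V_P = V_A + ω_rod × AP, with AP = 0.1809 m along the rod.
Components: V_Px = −rω sinθ − a·ω_rod·sinφ = -1.0243 m/s;  V_Py = rω cosθ + a·ω_rod·cosφ = -1.0338 m/s.
|V_P| = √(V_Px² + V_Py²) = 1.4553 m/s.

1.46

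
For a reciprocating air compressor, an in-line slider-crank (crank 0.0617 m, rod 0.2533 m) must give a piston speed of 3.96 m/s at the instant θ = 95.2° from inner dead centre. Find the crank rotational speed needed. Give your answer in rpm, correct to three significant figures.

630

For an in-line slider-crank, |v_piston| = rω|sinθ|·[1 + r cosθ/√(L² − r² sin²θ)].
With r = 0.0617 m, L = 0.2533 m, θ = 95.2°: the bracketed kinematic factor |dx/dθ| = 0.060048 m.
ω = v/|dx/dθ| = 3.96/0.060048 = 65.947 rad/s.
N = 60ω/(2π) = 629.75 rpm.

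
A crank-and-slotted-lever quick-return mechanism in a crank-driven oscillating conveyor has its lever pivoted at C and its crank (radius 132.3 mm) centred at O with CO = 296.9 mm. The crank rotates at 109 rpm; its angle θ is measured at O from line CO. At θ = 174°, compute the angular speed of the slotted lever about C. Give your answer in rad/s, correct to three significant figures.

ω = 11.41 rad/s (from 109 rpm).
Crank pin A relative to C: A = (d + r cosθ, r sinθ); lever angle φ = atan2(r sinθ, d + r cosθ).
Differentiating tanφ: φ̇ = rω(d cosθ + r)/(d² + r² + 2dr cosθ).
d² + r² + 2dr cosθ = |CA|² = 0.0275235 m²;  d cosθ + r = -0.16297 m.
|ω_lever| = |0.1323·11.41·-0.16297| / 0.0275235 = 8.9419 rad/s.

8.94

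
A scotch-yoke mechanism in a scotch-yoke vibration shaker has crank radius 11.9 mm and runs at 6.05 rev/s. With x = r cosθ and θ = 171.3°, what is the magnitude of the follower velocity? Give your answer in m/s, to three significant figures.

0.0684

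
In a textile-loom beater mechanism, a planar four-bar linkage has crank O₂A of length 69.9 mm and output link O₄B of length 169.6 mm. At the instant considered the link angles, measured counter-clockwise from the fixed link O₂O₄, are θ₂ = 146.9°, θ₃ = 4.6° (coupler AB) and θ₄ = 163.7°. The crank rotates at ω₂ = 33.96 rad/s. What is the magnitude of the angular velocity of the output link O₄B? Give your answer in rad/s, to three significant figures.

ω₂ = 33.96 rad/s
Differentiating the loop-closure r₂e^{iθ₂}+r₃e^{iθ₃}=r₁+r₄e^{iθ₄} gives r₂ω₂e^{iθ₂}+r₃ω₃e^{iθ₃}=r₄ω₄e^{iθ₄}.
Eliminating the other unknown: ω₄ = r₂ω₂ sin(θ₂−θ₃) / [r₄ sin(θ₄−θ₃)].
Numerator sine = +0.61153; denominator sine = +0.35674.
Result = 0.0699·33.96·(+0.61153) / (0.1696·(+0.35674)) = +23.993 rad/s; magnitude 23.993 rad/s.

24.0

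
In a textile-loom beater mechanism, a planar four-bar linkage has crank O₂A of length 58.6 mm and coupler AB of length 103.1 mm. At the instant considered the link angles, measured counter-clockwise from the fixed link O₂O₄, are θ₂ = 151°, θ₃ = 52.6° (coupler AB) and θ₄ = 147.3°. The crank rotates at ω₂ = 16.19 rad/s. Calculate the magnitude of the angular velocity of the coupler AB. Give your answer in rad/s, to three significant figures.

0.596

ω₂ = 16.19 rad/s
Differentiating the loop-closure r₂e^{iθ₂}+r₃e^{iθ₃}=r₁+r₄e^{iθ₄} gives r₂ω₂e^{iθ₂}+r₃ω₃e^{iθ₃}=r₄ω₄e^{iθ₄}.
Eliminating the other unknown: ω₃ = r₂ω₂ sin(θ₄−θ₂) / [r₃ sin(θ₃−θ₄)].
Numerator sine = -0.06453; denominator sine = -0.99664.
Result = 0.0586·16.19·(-0.06453) / (0.1031·(-0.99664)) = +0.59583 rad/s; magnitude 0.59583 rad/s.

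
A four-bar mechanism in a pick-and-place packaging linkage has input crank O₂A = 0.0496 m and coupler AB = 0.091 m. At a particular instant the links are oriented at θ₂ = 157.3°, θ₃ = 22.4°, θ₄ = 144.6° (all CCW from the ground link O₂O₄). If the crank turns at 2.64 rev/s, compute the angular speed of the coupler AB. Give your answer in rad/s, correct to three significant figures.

ω₂ = 16.59 rad/s (from 2.64 rev/s).
Differentiating the loop-closure r₂e^{iθ₂}+r₃e^{iθ₃}=r₁+r₄e^{iθ₄} gives r₂ω₂e^{iθ₂}+r₃ω₃e^{iθ₃}=r₄ω₄e^{iθ₄}.
Eliminating the other unknown: ω₃ = r₂ω₂ sin(θ₄−θ₂) / [r₃ sin(θ₃−θ₄)].
Numerator sine = -0.21985; denominator sine = -0.84619.
Result = 0.0496·16.59·(-0.21985) / (0.091·(-0.84619)) = +2.3489 rad/s; magnitude 2.3489 rad/s.

2.35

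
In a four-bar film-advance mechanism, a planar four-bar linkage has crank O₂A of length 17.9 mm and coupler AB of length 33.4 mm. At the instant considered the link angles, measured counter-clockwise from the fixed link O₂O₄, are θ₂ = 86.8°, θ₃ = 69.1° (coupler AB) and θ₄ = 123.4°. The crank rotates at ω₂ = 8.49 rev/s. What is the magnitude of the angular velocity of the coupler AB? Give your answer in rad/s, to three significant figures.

ω₂ = 53.34 rad/s (from 8.49 rev/s).
Differentiating the loop-closure r₂e^{iθ₂}+r₃e^{iθ₃}=r₁+r₄e^{iθ₄} gives r₂ω₂e^{iθ₂}+r₃ω₃e^{iθ₃}=r₄ω₄e^{iθ₄}.
Eliminating the other unknown: ω₃ = r₂ω₂ sin(θ₄−θ₂) / [r₃ sin(θ₃−θ₄)].
Numerator sine = +0.59622; denominator sine = -0.81208.
Result = 0.0179·53.34·(+0.59622) / (0.0334·(-0.81208)) = -20.99 rad/s; magnitude 20.99 rad/s.

21.0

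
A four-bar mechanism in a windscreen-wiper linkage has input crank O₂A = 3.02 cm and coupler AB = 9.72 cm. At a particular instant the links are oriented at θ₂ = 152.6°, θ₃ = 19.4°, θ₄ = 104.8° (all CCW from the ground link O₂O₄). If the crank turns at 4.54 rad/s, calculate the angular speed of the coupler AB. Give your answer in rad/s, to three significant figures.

1.05

ω₂ = 4.54 rad/s
Differentiating the loop-closure r₂e^{iθ₂}+r₃e^{iθ₃}=r₁+r₄e^{iθ₄} gives r₂ω₂e^{iθ₂}+r₃ω₃e^{iθ₃}=r₄ω₄e^{iθ₄}.
Eliminating the other unknown: ω₃ = r₂ω₂ sin(θ₄−θ₂) / [r₃ sin(θ₃−θ₄)].
Numerator sine = -0.74080; denominator sine = -0.99678.
Result = 0.0302·4.54·(-0.74080) / (0.0972·(-0.99678)) = +1.0483 rad/s; magnitude 1.0483 rad/s.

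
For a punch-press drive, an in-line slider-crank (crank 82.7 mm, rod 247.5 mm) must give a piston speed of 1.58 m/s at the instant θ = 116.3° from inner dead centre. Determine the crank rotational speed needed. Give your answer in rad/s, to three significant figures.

25.2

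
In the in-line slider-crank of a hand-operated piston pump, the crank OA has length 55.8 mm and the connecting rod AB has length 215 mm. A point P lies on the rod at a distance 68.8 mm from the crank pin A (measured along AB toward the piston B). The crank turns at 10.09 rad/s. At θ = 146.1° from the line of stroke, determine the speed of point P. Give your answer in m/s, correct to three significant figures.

ω = 10.09 rad/s.  Crank-pin speed |V_A| = rω = 0.56302 m/s, perpendicular to OA.
Rod angle: sinφ = −(r/L) sinθ ⇒ φ = -8.323°; ω_rod = −rω cosθ/√(L²−r²sin²θ) = +2.1967 rad/s.
V_P = V_A + ω_rod × AP, with AP = 0.0688 m along the rod.
Components: V_Px = −rω sinθ − a·ω_rod·sinφ = -0.29215 m/s;  V_Py = rω cosθ + a·ω_rod·cosφ = -0.31777 m/s.
|V_P| = √(V_Px² + V_Py²) = 0.43166 m/s.

0.432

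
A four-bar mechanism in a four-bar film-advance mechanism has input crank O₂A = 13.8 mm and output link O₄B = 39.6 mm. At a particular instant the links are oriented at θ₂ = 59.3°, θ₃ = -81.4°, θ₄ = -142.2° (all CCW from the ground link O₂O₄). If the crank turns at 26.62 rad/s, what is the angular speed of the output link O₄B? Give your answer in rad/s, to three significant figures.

6.73

ω₂ = 26.62 rad/s
Differentiating the loop-closure r₂e^{iθ₂}+r₃e^{iθ₃}=r₁+r₄e^{iθ₄} gives r₂ω₂e^{iθ₂}+r₃ω₃e^{iθ₃}=r₄ω₄e^{iθ₄}.
Eliminating the other unknown: ω₄ = r₂ω₂ sin(θ₂−θ₃) / [r₄ sin(θ₄−θ₃)].
Numerator sine = +0.63338; denominator sine = -0.87292.
Result = 0.0138·26.62·(+0.63338) / (0.0396·(-0.87292)) = -6.731 rad/s; magnitude 6.731 rad/s.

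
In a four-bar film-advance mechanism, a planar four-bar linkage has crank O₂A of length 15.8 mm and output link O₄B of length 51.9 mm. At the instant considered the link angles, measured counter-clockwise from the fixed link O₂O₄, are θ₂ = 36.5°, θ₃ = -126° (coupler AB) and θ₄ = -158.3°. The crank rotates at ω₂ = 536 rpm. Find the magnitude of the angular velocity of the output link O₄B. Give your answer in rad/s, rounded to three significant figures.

ω₂ = 56.13 rad/s (from 536 rpm).
Differentiating the loop-closure r₂e^{iθ₂}+r₃e^{iθ₃}=r₁+r₄e^{iθ₄} gives r₂ω₂e^{iθ₂}+r₃ω₃e^{iθ₃}=r₄ω₄e^{iθ₄}.
Eliminating the other unknown: ω₄ = r₂ω₂ sin(θ₂−θ₃) / [r₄ sin(θ₄−θ₃)].
Numerator sine = +0.30071; denominator sine = -0.53435.
Result = 0.0158·56.13·(+0.30071) / (0.0519·(-0.53435)) = -9.6161 rad/s; magnitude 9.6161 rad/s.

9.62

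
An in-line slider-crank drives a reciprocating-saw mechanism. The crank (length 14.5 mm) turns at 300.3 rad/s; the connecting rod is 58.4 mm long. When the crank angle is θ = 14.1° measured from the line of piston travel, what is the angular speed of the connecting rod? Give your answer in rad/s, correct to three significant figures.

ω = 300.3 rad/s
The rod makes angle φ with the slider axis where L sinφ = r sinθ; differentiating, L cosφ·φ̇ = r ω cosθ.
L cosφ = √(L² − r² sin²θ) = 0.058293 m.
|ω_rod| = r ω |cosθ| / √(L² − r² sin²θ) = 0.0145·300.3·0.96987/0.058293 = 72.447 rad/s.

72.4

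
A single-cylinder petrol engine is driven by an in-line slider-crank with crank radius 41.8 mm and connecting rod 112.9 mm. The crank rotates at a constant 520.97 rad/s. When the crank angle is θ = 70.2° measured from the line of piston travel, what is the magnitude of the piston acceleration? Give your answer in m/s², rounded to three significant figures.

ω = 521 rad/s
x(θ) = r cosθ + √(L² − r² sin²θ); with ω constant, a = ω²·d²x/dθ².
d²x/dθ² = −r cosθ − r²(cos2θ)/√u − r⁴ sin²2θ/(4u^{3/2}),  u = L² − r² sin²θ = 0.0111997 m².
Substituting r = 0.0418 m, L = 0.1129 m, θ = 70.2°: d²x/dθ² = -0.0016996 m.
a = ω²·d²x/dθ² = (521)²·(-0.0016996) = -461.29 m/s²;  |a| = 461.29 m/s².

461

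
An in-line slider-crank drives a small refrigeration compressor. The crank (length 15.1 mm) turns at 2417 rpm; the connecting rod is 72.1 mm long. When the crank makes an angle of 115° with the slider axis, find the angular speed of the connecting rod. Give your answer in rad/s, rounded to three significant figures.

ω = 253.1 rad/s (converted from 2417 rpm).
The rod makes angle φ with the slider axis where L sinφ = r sinθ; differentiating, L cosφ·φ̇ = r ω cosθ.
L cosφ = √(L² − r² sin²θ) = 0.070789 m.
|ω_rod| = r ω |cosθ| / √(L² − r² sin²θ) = 0.0151·253.1·0.42262/0.070789 = 22.817 rad/s.

22.8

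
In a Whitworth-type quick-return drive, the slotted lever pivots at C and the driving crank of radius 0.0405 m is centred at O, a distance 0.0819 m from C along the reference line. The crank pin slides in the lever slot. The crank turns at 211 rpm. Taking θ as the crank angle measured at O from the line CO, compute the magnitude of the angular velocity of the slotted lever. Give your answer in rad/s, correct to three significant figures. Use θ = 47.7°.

ω = 22.1 rad/s (from 211 rpm).
Crank pin A relative to C: A = (d + r cosθ, r sinθ); lever angle φ = atan2(r sinθ, d + r cosθ).
Differentiating tanφ: φ̇ = rω(d cosθ + r)/(d² + r² + 2dr cosθ).
d² + r² + 2dr cosθ = |CA|² = 0.0128126 m²;  d cosθ + r = +0.09562 m.
|ω_lever| = |0.0405·22.1·+0.09562| / 0.0128126 = 6.6785 rad/s.

6.68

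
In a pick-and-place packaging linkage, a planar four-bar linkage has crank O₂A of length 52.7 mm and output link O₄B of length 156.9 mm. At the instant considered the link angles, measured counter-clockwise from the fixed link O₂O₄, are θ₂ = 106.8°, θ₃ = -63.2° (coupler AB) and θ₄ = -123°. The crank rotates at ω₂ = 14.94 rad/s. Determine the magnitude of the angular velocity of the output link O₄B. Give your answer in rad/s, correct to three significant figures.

ω₂ = 14.94 rad/s
Differentiating the loop-closure r₂e^{iθ₂}+r₃e^{iθ₃}=r₁+r₄e^{iθ₄} gives r₂ω₂e^{iθ₂}+r₃ω₃e^{iθ₃}=r₄ω₄e^{iθ₄}.
Eliminating the other unknown: ω₄ = r₂ω₂ sin(θ₂−θ₃) / [r₄ sin(θ₄−θ₃)].
Numerator sine = +0.17365; denominator sine = -0.86427.
Result = 0.0527·14.94·(+0.17365) / (0.1569·(-0.86427)) = -1.0082 rad/s; magnitude 1.0082 rad/s.

1.01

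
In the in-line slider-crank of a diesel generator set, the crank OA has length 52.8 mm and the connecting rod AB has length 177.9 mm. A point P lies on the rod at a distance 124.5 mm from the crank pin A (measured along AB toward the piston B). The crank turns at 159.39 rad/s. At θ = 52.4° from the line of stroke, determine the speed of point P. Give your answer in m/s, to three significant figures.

7.69

ω = 159.4 rad/s.  Crank-pin speed |V_A| = rω = 8.4158 m/s, perpendicular to OA.
Rod angle: sinφ = −(r/L) sinθ ⇒ φ = -13.600°; ω_rod = −rω cosθ/√(L²−r²sin²θ) = -29.696 rad/s.
V_P = V_A + ω_rod × AP, with AP = 0.1245 m along the rod.
Components: V_Px = −rω sinθ − a·ω_rod·sinφ = -7.5371 m/s;  V_Py = rω cosθ + a·ω_rod·cosφ = +1.5413 m/s.
|V_P| = √(V_Px² + V_Py²) = 7.6931 m/s.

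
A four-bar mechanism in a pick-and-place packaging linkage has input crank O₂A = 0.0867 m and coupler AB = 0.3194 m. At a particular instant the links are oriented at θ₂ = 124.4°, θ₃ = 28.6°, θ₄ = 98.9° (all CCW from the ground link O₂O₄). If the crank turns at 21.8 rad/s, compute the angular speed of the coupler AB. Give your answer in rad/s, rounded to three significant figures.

2.71

ω₂ = 21.8 rad/s
Differentiating the loop-closure r₂e^{iθ₂}+r₃e^{iθ₃}=r₁+r₄e^{iθ₄} gives r₂ω₂e^{iθ₂}+r₃ω₃e^{iθ₃}=r₄ω₄e^{iθ₄}.
Eliminating the other unknown: ω₃ = r₂ω₂ sin(θ₄−θ₂) / [r₃ sin(θ₃−θ₄)].
Numerator sine = -0.43051; denominator sine = -0.94147.
Result = 0.0867·21.8·(-0.43051) / (0.3194·(-0.94147)) = +2.7059 rad/s; magnitude 2.7059 rad/s.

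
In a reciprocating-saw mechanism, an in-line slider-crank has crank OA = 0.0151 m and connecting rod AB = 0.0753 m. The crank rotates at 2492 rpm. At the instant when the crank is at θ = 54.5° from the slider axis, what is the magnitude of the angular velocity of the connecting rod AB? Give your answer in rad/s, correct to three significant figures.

30.8

ω = 261 rad/s (converted from 2492 rpm).
The rod makes angle φ with the slider axis where L sinφ = r sinθ; differentiating, L cosφ·φ̇ = r ω cosθ.
L cosφ = √(L² − r² sin²θ) = 0.07429 m.
|ω_rod| = r ω |cosθ| / √(L² − r² sin²θ) = 0.0151·261·0.58070/0.07429 = 30.802 rad/s.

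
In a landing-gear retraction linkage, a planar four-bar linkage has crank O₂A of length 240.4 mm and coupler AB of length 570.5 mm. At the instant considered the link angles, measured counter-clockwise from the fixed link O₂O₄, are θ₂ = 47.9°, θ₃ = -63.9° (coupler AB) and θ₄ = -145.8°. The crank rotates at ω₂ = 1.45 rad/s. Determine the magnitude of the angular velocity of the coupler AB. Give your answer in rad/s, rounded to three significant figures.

0.146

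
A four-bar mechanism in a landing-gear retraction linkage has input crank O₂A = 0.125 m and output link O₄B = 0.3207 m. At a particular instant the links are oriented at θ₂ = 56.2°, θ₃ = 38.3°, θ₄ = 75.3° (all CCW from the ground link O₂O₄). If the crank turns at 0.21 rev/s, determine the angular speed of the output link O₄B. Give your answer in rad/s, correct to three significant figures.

ω₂ = 1.319 rad/s (from 0.21 rev/s).
Differentiating the loop-closure r₂e^{iθ₂}+r₃e^{iθ₃}=r₁+r₄e^{iθ₄} gives r₂ω₂e^{iθ₂}+r₃ω₃e^{iθ₃}=r₄ω₄e^{iθ₄}.
Eliminating the other unknown: ω₄ = r₂ω₂ sin(θ₂−θ₃) / [r₄ sin(θ₄−θ₃)].
Numerator sine = +0.30736; denominator sine = +0.60182.
Result = 0.125·1.319·(+0.30736) / (0.3207·(+0.60182)) = +0.26266 rad/s; magnitude 0.26266 rad/s.

0.263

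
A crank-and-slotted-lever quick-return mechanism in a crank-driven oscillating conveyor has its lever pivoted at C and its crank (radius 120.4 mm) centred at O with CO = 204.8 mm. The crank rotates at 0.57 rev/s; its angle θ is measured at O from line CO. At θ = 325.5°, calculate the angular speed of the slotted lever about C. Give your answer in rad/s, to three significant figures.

1.28

ω = 3.581 rad/s (from 0.57 rev/s).
Crank pin A relative to C: A = (d + r cosθ, r sinθ); lever angle φ = atan2(r sinθ, d + r cosθ).
Differentiating tanφ: φ̇ = rω(d cosθ + r)/(d² + r² + 2dr cosθ).
d² + r² + 2dr cosθ = |CA|² = 0.0970817 m²;  d cosθ + r = +0.28918 m.
|ω_lever| = |0.1204·3.581·+0.28918| / 0.0970817 = 1.2844 rad/s.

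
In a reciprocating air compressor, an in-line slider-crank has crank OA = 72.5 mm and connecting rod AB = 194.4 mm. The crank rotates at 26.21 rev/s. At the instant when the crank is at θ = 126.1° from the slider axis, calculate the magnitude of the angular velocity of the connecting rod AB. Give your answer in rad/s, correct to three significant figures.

38.0

ω = 164.7 rad/s (converted from 26.21 rev/s).
The rod makes angle φ with the slider axis where L sinφ = r sinθ; differentiating, L cosφ·φ̇ = r ω cosθ.
L cosφ = √(L² − r² sin²θ) = 0.18536 m.
|ω_rod| = r ω |cosθ| / √(L² − r² sin²θ) = 0.0725·164.7·0.58920/0.18536 = 37.951 rad/s.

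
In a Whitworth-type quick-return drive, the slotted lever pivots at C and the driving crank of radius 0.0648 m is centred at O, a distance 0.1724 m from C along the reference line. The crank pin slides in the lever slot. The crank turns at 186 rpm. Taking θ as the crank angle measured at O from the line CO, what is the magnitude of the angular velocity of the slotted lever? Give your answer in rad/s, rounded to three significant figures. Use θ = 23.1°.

5.18

ω = 19.48 rad/s (from 186 rpm).
Crank pin A relative to C: A = (d + r cosθ, r sinθ); lever angle φ = atan2(r sinθ, d + r cosθ).
Differentiating tanφ: φ̇ = rω(d cosθ + r)/(d² + r² + 2dr cosθ).
d² + r² + 2dr cosθ = |CA|² = 0.0544724 m²;  d cosθ + r = +0.22338 m.
|ω_lever| = |0.0648·19.48·+0.22338| / 0.0544724 = 5.1758 rad/s.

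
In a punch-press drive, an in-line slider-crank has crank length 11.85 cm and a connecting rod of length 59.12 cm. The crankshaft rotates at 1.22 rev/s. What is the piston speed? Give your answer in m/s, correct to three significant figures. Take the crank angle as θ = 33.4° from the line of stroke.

ω = 2π·1.22 = 7.665 rad/s
For an in-line slider-crank, x = r cosθ + √(L² − r² sin²θ), so v = −rω sinθ·[1 + r cosθ/√(L² − r² sin²θ)].
With r = 0.1185 m, L = 0.5912 m, θ = 33.4°: √(L² − r² sin²θ) = 0.58759 m.
v = −0.1185·7.665·0.55048·[1 + 0.1185·0.83485/0.58759] = -0.58422 m/s.
|v| = 0.58422 m/s.

0.584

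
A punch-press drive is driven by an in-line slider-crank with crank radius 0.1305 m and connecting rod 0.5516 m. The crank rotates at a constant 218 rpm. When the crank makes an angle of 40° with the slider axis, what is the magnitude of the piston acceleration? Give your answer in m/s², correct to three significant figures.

55.2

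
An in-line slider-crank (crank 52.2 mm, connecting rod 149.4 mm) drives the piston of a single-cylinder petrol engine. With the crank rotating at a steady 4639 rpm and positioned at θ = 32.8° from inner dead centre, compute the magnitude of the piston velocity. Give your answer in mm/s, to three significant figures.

ω = 2π·4639/60 = 485.8 rad/s
For an in-line slider-crank, x = r cosθ + √(L² − r² sin²θ), so v = −rω sinθ·[1 + r cosθ/√(L² − r² sin²θ)].
With r = 0.0522 m, L = 0.1494 m, θ = 32.8°: √(L² − r² sin²θ) = 0.1467 m.
v = −0.0522·485.8·0.54171·[1 + 0.0522·0.84057/0.1467] = -17.846 m/s.
|v| = 17.846 m/s = 17846 mm/s.

17800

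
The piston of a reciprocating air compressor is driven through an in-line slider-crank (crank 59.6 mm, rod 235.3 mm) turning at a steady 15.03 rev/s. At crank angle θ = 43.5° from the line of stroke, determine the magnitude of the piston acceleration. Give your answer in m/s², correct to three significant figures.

ω = 2π·15 = 94.44 rad/s
x(θ) = r cosθ + √(L² − r² sin²θ); with ω constant, a = ω²·d²x/dθ².
d²x/dθ² = −r cosθ − r²(cos2θ)/√u − r⁴ sin²2θ/(4u^{3/2}),  u = L² − r² sin²θ = 0.053683 m².
Substituting r = 0.0596 m, L = 0.2353 m, θ = 43.5°: d²x/dθ² = -0.044288 m.
a = ω²·d²x/dθ² = (94.44)²·(-0.044288) = -394.97 m/s²;  |a| = 394.97 m/s².

395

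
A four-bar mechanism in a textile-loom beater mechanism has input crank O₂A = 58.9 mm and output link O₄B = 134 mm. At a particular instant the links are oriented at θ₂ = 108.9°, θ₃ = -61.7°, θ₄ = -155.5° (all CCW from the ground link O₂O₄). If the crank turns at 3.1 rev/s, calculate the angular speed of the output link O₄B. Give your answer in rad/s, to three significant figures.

1.40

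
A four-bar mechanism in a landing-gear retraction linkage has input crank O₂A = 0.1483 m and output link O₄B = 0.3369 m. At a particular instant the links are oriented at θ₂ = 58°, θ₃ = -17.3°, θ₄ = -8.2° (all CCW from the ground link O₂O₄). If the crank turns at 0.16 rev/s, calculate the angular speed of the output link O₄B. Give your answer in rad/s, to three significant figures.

ω₂ = 1.005 rad/s (from 0.16 rev/s).
Differentiating the loop-closure r₂e^{iθ₂}+r₃e^{iθ₃}=r₁+r₄e^{iθ₄} gives r₂ω₂e^{iθ₂}+r₃ω₃e^{iθ₃}=r₄ω₄e^{iθ₄}.
Eliminating the other unknown: ω₄ = r₂ω₂ sin(θ₂−θ₃) / [r₄ sin(θ₄−θ₃)].
Numerator sine = +0.96727; denominator sine = +0.15816.
Result = 0.1483·1.005·(+0.96727) / (0.3369·(+0.15816)) = +2.7064 rad/s; magnitude 2.7064 rad/s.

2.71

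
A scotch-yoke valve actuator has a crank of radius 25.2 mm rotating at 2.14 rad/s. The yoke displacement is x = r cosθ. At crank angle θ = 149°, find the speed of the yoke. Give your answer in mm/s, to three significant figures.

27.8

ω = 2.14 rad/s
x = r cosθ ⇒ ẋ = −rω sinθ.
|v| = rω|sinθ| = 0.0252·2.14·|sin 149°| = 0.027775 m/s = 27.775 mm/s.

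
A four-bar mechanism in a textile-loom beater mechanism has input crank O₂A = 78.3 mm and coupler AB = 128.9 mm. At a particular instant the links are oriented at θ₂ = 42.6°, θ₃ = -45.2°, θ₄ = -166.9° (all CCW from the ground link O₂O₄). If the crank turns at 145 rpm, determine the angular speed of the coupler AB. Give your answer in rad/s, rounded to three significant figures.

5.34

ω₂ = 15.18 rad/s (from 145 rpm).
Differentiating the loop-closure r₂e^{iθ₂}+r₃e^{iθ₃}=r₁+r₄e^{iθ₄} gives r₂ω₂e^{iθ₂}+r₃ω₃e^{iθ₃}=r₄ω₄e^{iθ₄}.
Eliminating the other unknown: ω₃ = r₂ω₂ sin(θ₄−θ₂) / [r₃ sin(θ₃−θ₄)].
Numerator sine = +0.49242; denominator sine = +0.85081.
Result = 0.0783·15.18·(+0.49242) / (0.1289·(+0.85081)) = +5.3384 rad/s; magnitude 5.3384 rad/s.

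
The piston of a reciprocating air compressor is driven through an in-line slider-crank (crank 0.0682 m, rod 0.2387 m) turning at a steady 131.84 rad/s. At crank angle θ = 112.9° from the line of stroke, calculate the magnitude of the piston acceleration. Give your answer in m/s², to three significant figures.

ω = 131.8 rad/s
x(θ) = r cosθ + √(L² − r² sin²θ); with ω constant, a = ω²·d²x/dθ².
d²x/dθ² = −r cosθ − r²(cos2θ)/√u − r⁴ sin²2θ/(4u^{3/2}),  u = L² − r² sin²θ = 0.0530307 m².
Substituting r = 0.0682 m, L = 0.2387 m, θ = 112.9°: d²x/dθ² = +0.040392 m.
a = ω²·d²x/dθ² = (131.8)²·(+0.040392) = +702.08 m/s²;  |a| = 702.08 m/s².

702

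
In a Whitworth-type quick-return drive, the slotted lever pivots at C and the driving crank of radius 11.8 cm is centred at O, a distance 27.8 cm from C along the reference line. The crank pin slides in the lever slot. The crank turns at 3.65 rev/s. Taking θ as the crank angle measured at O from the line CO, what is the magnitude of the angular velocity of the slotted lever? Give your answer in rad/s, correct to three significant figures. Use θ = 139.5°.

ω = 22.93 rad/s (from 3.65 rev/s).
Crank pin A relative to C: A = (d + r cosθ, r sinθ); lever angle φ = atan2(r sinθ, d + r cosθ).
Differentiating tanφ: φ̇ = rω(d cosθ + r)/(d² + r² + 2dr cosθ).
d² + r² + 2dr cosθ = |CA|² = 0.0413193 m²;  d cosθ + r = -0.093393 m.
|ω_lever| = |0.118·22.93·-0.093393| / 0.0413193 = 6.1167 rad/s.

6.12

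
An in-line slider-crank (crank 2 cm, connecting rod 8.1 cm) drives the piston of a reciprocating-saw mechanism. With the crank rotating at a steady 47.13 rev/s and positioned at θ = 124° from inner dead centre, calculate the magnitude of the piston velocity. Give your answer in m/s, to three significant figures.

4.22

ω = 2π·47.1 = 296.1 rad/s
For an in-line slider-crank, x = r cosθ + √(L² − r² sin²θ), so v = −rω sinθ·[1 + r cosθ/√(L² − r² sin²θ)].
With r = 0.02 m, L = 0.081 m, θ = 124°: √(L² − r² sin²θ) = 0.079285 m.
v = −0.02·296.1·0.82904·[1 + 0.02·-0.55919/0.079285] = -4.2174 m/s.
|v| = 4.2174 m/s.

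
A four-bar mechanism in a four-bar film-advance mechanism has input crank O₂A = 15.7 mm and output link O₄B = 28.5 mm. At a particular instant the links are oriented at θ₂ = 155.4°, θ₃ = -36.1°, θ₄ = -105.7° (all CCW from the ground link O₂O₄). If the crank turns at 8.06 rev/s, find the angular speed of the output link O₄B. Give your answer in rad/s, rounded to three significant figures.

ω₂ = 50.64 rad/s (from 8.06 rev/s).
Differentiating the loop-closure r₂e^{iθ₂}+r₃e^{iθ₃}=r₁+r₄e^{iθ₄} gives r₂ω₂e^{iθ₂}+r₃ω₃e^{iθ₃}=r₄ω₄e^{iθ₄}.
Eliminating the other unknown: ω₄ = r₂ω₂ sin(θ₂−θ₃) / [r₄ sin(θ₄−θ₃)].
Numerator sine = -0.19937; denominator sine = -0.93728.
Result = 0.0157·50.64·(-0.19937) / (0.0285·(-0.93728)) = +5.9341 rad/s; magnitude 5.9341 rad/s.

5.93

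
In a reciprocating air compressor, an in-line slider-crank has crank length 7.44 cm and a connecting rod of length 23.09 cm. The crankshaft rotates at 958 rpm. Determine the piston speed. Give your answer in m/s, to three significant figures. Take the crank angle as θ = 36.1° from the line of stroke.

5.56

ω = 2π·958/60 = 100.3 rad/s
For an in-line slider-crank, x = r cosθ + √(L² − r² sin²θ), so v = −rω sinθ·[1 + r cosθ/√(L² − r² sin²θ)].
With r = 0.0744 m, L = 0.2309 m, θ = 36.1°: √(L² − r² sin²θ) = 0.2267 m.
v = −0.0744·100.3·0.58920·[1 + 0.0744·0.80799/0.2267] = -5.5639 m/s.
|v| = 5.5639 m/s.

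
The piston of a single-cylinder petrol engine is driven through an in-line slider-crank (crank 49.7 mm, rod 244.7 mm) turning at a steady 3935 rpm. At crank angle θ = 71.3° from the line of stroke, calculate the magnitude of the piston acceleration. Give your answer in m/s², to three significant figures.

1330

ω = 2π·3935/60 = 412.1 rad/s
x(θ) = r cosθ + √(L² − r² sin²θ); with ω constant, a = ω²·d²x/dθ².
d²x/dθ² = −r cosθ − r²(cos2θ)/√u − r⁴ sin²2θ/(4u^{3/2}),  u = L² − r² sin²θ = 0.0576619 m².
Substituting r = 0.0497 m, L = 0.2447 m, θ = 71.3°: d²x/dθ² = -0.0078033 m.
a = ω²·d²x/dθ² = (412.1)²·(-0.0078033) = -1325 m/s²;  |a| = 1325 m/s².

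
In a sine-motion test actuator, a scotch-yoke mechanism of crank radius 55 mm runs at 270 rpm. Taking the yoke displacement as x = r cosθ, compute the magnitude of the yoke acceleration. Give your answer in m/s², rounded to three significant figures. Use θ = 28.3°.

38.7

ω = 28.27 rad/s (from 270 rpm).
x = r cosθ ⇒ ẍ = −rω² cosθ (ω constant).
|a| = rω²|cosθ| = 0.055·(28.27)²·|cos 28.3°| = 38.714 m/s².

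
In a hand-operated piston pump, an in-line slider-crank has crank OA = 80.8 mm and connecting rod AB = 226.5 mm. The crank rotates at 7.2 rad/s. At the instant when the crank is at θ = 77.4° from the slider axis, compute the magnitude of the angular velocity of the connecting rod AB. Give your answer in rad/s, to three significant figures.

ω = 7.2 rad/s
The rod makes angle φ with the slider axis where L sinφ = r sinθ; differentiating, L cosφ·φ̇ = r ω cosθ.
L cosφ = √(L² − r² sin²θ) = 0.21233 m.
|ω_rod| = r ω |cosθ| / √(L² − r² sin²θ) = 0.0808·7.2·0.21814/0.21233 = 0.59769 rad/s.

0.598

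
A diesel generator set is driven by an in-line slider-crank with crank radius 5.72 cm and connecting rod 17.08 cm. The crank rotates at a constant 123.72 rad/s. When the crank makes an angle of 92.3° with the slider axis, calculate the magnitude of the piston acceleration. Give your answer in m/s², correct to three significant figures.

ω = 123.7 rad/s
x(θ) = r cosθ + √(L² − r² sin²θ); with ω constant, a = ω²·d²x/dθ².
d²x/dθ² = −r cosθ − r²(cos2θ)/√u − r⁴ sin²2θ/(4u^{3/2}),  u = L² − r² sin²θ = 0.0259061 m².
Substituting r = 0.0572 m, L = 0.1708 m, θ = 92.3°: d²x/dθ² = +0.022554 m.
a = ω²·d²x/dθ² = (123.7)²·(+0.022554) = +345.22 m/s²;  |a| = 345.22 m/s².

345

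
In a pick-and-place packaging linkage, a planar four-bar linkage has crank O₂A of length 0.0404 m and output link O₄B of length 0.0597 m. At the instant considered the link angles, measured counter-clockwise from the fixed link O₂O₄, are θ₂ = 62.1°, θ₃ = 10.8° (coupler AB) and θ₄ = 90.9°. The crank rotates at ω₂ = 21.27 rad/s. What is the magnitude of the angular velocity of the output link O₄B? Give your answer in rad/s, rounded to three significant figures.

11.4

ω₂ = 21.27 rad/s
Differentiating the loop-closure r₂e^{iθ₂}+r₃e^{iθ₃}=r₁+r₄e^{iθ₄} gives r₂ω₂e^{iθ₂}+r₃ω₃e^{iθ₃}=r₄ω₄e^{iθ₄}.
Eliminating the other unknown: ω₄ = r₂ω₂ sin(θ₂−θ₃) / [r₄ sin(θ₄−θ₃)].
Numerator sine = +0.78043; denominator sine = +0.98511.
Result = 0.0404·21.27·(+0.78043) / (0.0597·(+0.98511)) = +11.403 rad/s; magnitude 11.403 rad/s.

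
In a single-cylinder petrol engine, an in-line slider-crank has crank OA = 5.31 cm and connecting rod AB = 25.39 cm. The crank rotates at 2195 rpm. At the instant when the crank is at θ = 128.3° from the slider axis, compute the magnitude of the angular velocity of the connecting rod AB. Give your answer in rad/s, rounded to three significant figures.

30.2

ω = 229.9 rad/s (converted from 2195 rpm).
The rod makes angle φ with the slider axis where L sinφ = r sinθ; differentiating, L cosφ·φ̇ = r ω cosθ.
L cosφ = √(L² − r² sin²θ) = 0.25046 m.
|ω_rod| = r ω |cosθ| / √(L² − r² sin²θ) = 0.0531·229.9·0.61978/0.25046 = 30.204 rad/s.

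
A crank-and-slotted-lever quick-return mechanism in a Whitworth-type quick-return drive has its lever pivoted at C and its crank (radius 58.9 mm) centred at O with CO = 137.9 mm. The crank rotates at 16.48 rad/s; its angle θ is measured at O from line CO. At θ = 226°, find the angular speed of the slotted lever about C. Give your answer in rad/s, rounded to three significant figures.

3.20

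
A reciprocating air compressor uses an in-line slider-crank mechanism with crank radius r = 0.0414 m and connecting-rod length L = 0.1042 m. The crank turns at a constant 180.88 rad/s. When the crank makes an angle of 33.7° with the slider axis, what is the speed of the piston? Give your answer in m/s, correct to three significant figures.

5.56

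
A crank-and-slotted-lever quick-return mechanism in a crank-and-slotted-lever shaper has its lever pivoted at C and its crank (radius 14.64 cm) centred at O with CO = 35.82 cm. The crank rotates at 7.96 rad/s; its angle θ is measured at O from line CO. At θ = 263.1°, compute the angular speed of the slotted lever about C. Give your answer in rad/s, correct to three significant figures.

ω = 7.96 rad/s
Crank pin A relative to C: A = (d + r cosθ, r sinθ); lever angle φ = atan2(r sinθ, d + r cosθ).
Differentiating tanφ: φ̇ = rω(d cosθ + r)/(d² + r² + 2dr cosθ).
d² + r² + 2dr cosθ = |CA|² = 0.13714 m²;  d cosθ + r = +0.10337 m.
|ω_lever| = |0.1464·7.96·+0.10337| / 0.13714 = 0.87836 rad/s.

0.878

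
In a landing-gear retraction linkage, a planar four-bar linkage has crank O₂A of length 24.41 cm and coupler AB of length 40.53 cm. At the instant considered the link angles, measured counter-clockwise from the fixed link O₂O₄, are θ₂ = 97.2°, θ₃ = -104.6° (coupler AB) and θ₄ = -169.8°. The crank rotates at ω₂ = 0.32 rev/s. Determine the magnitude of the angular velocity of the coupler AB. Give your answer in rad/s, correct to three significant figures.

ω₂ = 2.011 rad/s (from 0.32 rev/s).
Differentiating the loop-closure r₂e^{iθ₂}+r₃e^{iθ₃}=r₁+r₄e^{iθ₄} gives r₂ω₂e^{iθ₂}+r₃ω₃e^{iθ₃}=r₄ω₄e^{iθ₄}.
Eliminating the other unknown: ω₃ = r₂ω₂ sin(θ₄−θ₂) / [r₃ sin(θ₃−θ₄)].
Numerator sine = +0.99863; denominator sine = +0.90778.
Result = 0.2441·2.011·(+0.99863) / (0.4053·(+0.90778)) = +1.3321 rad/s; magnitude 1.3321 rad/s.

1.33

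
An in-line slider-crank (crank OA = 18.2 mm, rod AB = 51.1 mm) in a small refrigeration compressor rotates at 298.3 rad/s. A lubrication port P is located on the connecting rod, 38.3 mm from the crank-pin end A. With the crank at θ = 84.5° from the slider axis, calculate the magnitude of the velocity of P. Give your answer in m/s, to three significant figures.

5.55

ω = 298.3 rad/s.  Crank-pin speed |V_A| = rω = 5.4291 m/s, perpendicular to OA.
Rod angle: sinφ = −(r/L) sinθ ⇒ φ = -20.764°; ω_rod = −rω cosθ/√(L²−r²sin²θ) = -10.89 rad/s.
V_P = V_A + ω_rod × AP, with AP = 0.0383 m along the rod.
Components: V_Px = −rω sinθ − a·ω_rod·sinφ = -5.5519 m/s;  V_Py = rω cosθ + a·ω_rod·cosφ = +0.13034 m/s.
|V_P| = √(V_Px² + V_Py²) = 5.5535 m/s.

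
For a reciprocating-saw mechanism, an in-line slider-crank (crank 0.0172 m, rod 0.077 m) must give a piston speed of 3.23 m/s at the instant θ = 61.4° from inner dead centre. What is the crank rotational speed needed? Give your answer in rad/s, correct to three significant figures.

193

For an in-line slider-crank, |v_piston| = rω|sinθ|·[1 + r cosθ/√(L² − r² sin²θ)].
With r = 0.0172 m, L = 0.077 m, θ = 61.4°: the bracketed kinematic factor |dx/dθ| = 0.016748 m.
ω = v/|dx/dθ| = 3.23/0.016748 = 192.86 rad/s.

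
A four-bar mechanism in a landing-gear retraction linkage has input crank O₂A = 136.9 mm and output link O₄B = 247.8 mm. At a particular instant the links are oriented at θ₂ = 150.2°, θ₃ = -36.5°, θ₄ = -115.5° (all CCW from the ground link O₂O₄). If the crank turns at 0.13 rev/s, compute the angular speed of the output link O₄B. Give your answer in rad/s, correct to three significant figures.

0.0536

ω₂ = 0.8168 rad/s (from 0.13 rev/s).
Differentiating the loop-closure r₂e^{iθ₂}+r₃e^{iθ₃}=r₁+r₄e^{iθ₄} gives r₂ω₂e^{iθ₂}+r₃ω₃e^{iθ₃}=r₄ω₄e^{iθ₄}.
Eliminating the other unknown: ω₄ = r₂ω₂ sin(θ₂−θ₃) / [r₄ sin(θ₄−θ₃)].
Numerator sine = -0.11667; denominator sine = -0.98163.
Result = 0.1369·0.8168·(-0.11667) / (0.2478·(-0.98163)) = +0.053634 rad/s; magnitude 0.053634 rad/s.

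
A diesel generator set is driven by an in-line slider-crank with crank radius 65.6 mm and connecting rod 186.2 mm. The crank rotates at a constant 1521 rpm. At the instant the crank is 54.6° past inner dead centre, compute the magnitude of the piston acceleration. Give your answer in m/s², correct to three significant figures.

ω = 2π·1521/60 = 159.3 rad/s
x(θ) = r cosθ + √(L² − r² sin²θ); with ω constant, a = ω²·d²x/dθ².
d²x/dθ² = −r cosθ − r²(cos2θ)/√u − r⁴ sin²2θ/(4u^{3/2}),  u = L² − r² sin²θ = 0.0318111 m².
Substituting r = 0.0656 m, L = 0.1862 m, θ = 54.6°: d²x/dθ² = -0.030794 m.
a = ω²·d²x/dθ² = (159.3)²·(-0.030794) = -781.23 m/s²;  |a| = 781.23 m/s².

781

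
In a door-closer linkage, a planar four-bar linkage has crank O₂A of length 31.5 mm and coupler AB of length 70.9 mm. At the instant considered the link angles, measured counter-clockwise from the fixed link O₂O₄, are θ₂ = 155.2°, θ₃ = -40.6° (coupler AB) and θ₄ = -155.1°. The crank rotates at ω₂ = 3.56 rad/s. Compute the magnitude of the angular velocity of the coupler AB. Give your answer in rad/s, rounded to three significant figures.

1.33

ω₂ = 3.56 rad/s
Differentiating the loop-closure r₂e^{iθ₂}+r₃e^{iθ₃}=r₁+r₄e^{iθ₄} gives r₂ω₂e^{iθ₂}+r₃ω₃e^{iθ₃}=r₄ω₄e^{iθ₄}.
Eliminating the other unknown: ω₃ = r₂ω₂ sin(θ₄−θ₂) / [r₃ sin(θ₃−θ₄)].
Numerator sine = +0.76267; denominator sine = +0.90996.
Result = 0.0315·3.56·(+0.76267) / (0.0709·(+0.90996)) = +1.3256 rad/s; magnitude 1.3256 rad/s.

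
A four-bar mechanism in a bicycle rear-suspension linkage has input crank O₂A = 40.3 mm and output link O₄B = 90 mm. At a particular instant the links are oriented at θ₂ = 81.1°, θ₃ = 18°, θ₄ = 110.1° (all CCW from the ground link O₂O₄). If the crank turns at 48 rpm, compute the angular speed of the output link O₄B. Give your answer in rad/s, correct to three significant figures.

ω₂ = 5.027 rad/s (from 48 rpm).
Differentiating the loop-closure r₂e^{iθ₂}+r₃e^{iθ₃}=r₁+r₄e^{iθ₄} gives r₂ω₂e^{iθ₂}+r₃ω₃e^{iθ₃}=r₄ω₄e^{iθ₄}.
Eliminating the other unknown: ω₄ = r₂ω₂ sin(θ₂−θ₃) / [r₄ sin(θ₄−θ₃)].
Numerator sine = +0.89180; denominator sine = +0.99933.
Result = 0.0403·5.027·(+0.89180) / (0.09·(+0.99933)) = +2.0086 rad/s; magnitude 2.0086 rad/s.

2.01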